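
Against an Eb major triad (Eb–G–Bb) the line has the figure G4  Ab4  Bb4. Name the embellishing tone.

Ab4 is a passing tone.

The harmony at that moment is Eb major triad (Eb, G, Bb); Ab4 is not a chord tone.
It is approached by step up from G4 and left by step up to Bb4.
Step in, step out in the same direction — a passing tone.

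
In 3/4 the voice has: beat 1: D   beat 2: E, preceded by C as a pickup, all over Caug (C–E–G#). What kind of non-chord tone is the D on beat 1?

The harmony at that moment is C augmented triad (C, E, G#); D is not a chord tone.
It is approached by step up from C and left by step up to E.
Step in, step out in the same direction — a passing tone.

Passing tone.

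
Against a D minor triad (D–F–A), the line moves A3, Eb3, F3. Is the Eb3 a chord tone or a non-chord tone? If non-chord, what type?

The harmony at that moment is D minor triad (D, F, A); Eb3 is not a chord tone.
It is approached by leap down from A3 and left by step up to F3.
Leap in, step out — an appoggiatura.

Non-chord tone — an appoggiatura.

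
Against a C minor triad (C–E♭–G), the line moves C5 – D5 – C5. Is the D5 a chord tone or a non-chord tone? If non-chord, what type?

Non-chord tone — a neighbor tone.

The harmony at that moment is C minor triad (C, E♭, G); D5 is not a chord tone.
It is approached by step up from C5 and left by step down to C5.
Step away and step back to the same note — a neighbor tone (upper neighbor).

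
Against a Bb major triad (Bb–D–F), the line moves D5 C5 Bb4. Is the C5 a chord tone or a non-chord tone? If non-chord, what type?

Non-chord tone — a passing tone.

The harmony at that moment is Bb major triad (Bb, D, F); C5 is not a chord tone.
It is approached by step down from D5 and left by step down to Bb4.
Step in, step out in the same direction — a passing tone.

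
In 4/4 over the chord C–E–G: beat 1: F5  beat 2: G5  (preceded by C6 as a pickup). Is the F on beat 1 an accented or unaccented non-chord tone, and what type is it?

The harmony at that moment is C major triad (C, E, G); F5 is not a chord tone.
It is approached by leap down from C6 and left by step up to G5.
Leap in, step out — an appoggiatura.
It falls on the downbeat, so it is accented.

Accented appoggiatura.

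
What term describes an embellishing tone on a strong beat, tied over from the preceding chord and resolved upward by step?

Approach: by preparation — the pitch is first a chord tone, then held (tied or repeated) while the harmony changes under it. Departure: up by step. Metric position: strong.
A prepared dissonance that resolves upward by step — a retardation. (The same figure resolving downward would be a suspension.)

Retardation.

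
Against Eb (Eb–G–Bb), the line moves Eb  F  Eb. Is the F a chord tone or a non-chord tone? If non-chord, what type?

The harmony at that moment is Eb major triad (Eb, G, Bb); F is not a chord tone.
It is approached by step up from Eb and left by step down to Eb.
Step away and step back to the same note — a neighbor tone (upper neighbor).

Non-chord tone — a neighbor tone.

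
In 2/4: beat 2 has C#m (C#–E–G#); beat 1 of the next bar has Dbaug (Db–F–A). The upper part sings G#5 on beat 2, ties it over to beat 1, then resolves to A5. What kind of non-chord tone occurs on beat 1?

The harmony at that moment is Db augmented triad (Db, F, A); G#5 is not a chord tone.
It is held over (the same pitch as the preceding G#5) and left by step up to A5.
Held over from the previous chord and resolving up by step — a retardation.

Retardation.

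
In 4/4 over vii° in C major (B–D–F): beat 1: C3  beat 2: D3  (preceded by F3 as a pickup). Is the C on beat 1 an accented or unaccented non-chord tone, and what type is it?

Accented appoggiatura.

The harmony at that moment is B diminished triad (B, D, F); C3 is not a chord tone.
It is approached by leap down from F3 and left by step up to D3.
Leap in, step out — an appoggiatura.
It falls on the downbeat, so it is accented.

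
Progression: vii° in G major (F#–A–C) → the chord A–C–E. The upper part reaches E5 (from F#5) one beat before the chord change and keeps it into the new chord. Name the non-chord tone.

The harmony at that moment is F# diminished triad (F#, A, C); E5 is not a chord tone.
It is approached by step down from F#5 and then sustained as the same pitch into the next harmony.
Arriving early and becoming a chord tone when the harmony changes — an anticipation.

E5 is an anticipation.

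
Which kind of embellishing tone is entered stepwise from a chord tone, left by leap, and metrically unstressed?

Escape tone.

Approach: by step. Departure: by leap. Metric position: weak.
Step in, leap out, from a weak position — an escape tone (échappée). (It is the mirror image of the appoggiatura, which leaps in and steps out on a strong beat.)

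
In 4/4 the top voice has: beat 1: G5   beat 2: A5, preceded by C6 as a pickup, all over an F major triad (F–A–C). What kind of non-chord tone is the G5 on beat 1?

The harmony at that moment is F major triad (F, A, C); G5 is not a chord tone.
It is approached by leap down from C6 and left by step up to A5.
Leap in, step out, metrically accented — an appoggiatura.

Appoggiatura.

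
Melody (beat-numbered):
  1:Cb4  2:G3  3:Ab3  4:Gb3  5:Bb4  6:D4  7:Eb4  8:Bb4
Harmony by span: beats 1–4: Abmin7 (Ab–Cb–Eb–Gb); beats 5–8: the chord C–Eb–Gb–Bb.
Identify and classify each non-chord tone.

G3 (beat 2) — appoggiatura; D4 (beat 6) — appoggiatura.

The harmony at that moment is Ab minor seventh chord (Ab, Cb, Eb, Gb); G3 is not a chord tone.
It is approached by leap down from Cb4 and left by step up to Ab3.
Leap in, step out — an appoggiatura.
The harmony at that moment is C half-diminished seventh chord (C, Eb, Gb, Bb); D4 is not a chord tone.
It is approached by leap down from Bb4 and left by step up to Eb4.
Leap in, step out — an appoggiatura.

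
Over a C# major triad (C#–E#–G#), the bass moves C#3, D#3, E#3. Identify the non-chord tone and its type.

D#3 is a passing tone.

The harmony at that moment is C# major triad (C#, E#, G#); D#3 is not a chord tone.
It is approached by step up from C#3 and left by step up to E#3.
Step in, step out in the same direction — a passing tone.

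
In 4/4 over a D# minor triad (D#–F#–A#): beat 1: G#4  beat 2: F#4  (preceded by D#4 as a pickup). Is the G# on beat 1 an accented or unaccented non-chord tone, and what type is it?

Accented appoggiatura.

The harmony at that moment is D# minor triad (D#, F#, A#); G#4 is not a chord tone.
It is approached by leap up from D#4 and left by step down to F#4.
Leap in, step out — an appoggiatura.
It falls on the downbeat, so it is accented.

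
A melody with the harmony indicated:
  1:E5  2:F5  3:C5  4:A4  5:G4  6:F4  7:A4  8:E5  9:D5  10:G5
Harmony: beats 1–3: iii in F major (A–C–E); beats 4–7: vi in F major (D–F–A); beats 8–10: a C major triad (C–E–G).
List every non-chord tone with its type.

F5 (beat 2) — escape tone; G4 (beat 5) — passing tone; D5 (beat 9) — escape tone.

The harmony at that moment is A minor triad (A, C, E); F5 is not a chord tone.
It is approached by step up from E5 and left by leap down to C5.
Step in, leap out — an escape tone.
The harmony at that moment is D minor triad (D, F, A); G4 is not a chord tone.
It is approached by step down from A4 and left by step down to F4.
Step in, step out in the same direction — a passing tone.
The harmony at that moment is C major triad (C, E, G); D5 is not a chord tone.
It is approached by step down from E5 and left by leap up to G5.
Step in, leap out — an escape tone.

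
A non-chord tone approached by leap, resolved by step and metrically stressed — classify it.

Approach: by leap. Departure: by step. Metric position: strong.
Leap in, step out, in a metrically strong position — an appoggiatura. (It is the mirror image of the escape tone, which steps in and leaps out from a weak position.)

Appoggiatura.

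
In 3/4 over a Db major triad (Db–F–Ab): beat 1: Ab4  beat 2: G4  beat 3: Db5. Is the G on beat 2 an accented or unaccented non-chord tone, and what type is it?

The harmony at that moment is Db major triad (Db, F, Ab); G4 is not a chord tone.
It is approached by step down from Ab4 and left by leap up to Db5.
Step in, leap out — an escape tone.
It falls on a weak beat, so it is unaccented.

Unaccented escape tone.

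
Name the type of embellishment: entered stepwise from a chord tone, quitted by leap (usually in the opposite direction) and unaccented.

Escape tone.

Approach: by step. Departure: by leap. Metric position: weak.
Step in, leap out, from a weak position — an escape tone (échappée). (It is the mirror image of the appoggiatura, which leaps in and steps out on a strong beat.)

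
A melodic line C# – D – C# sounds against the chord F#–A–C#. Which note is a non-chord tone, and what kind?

D is a neighbor tone.

The harmony at that moment is F# minor triad (F#, A, C#); D is not a chord tone.
It is approached by step up from C# and left by step down to C#.
Step away and step back to the same note — a neighbor tone (upper neighbor).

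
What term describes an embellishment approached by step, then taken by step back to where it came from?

Approach: by step. Departure: by step in the opposite direction, back to the starting pitch.
Stepwise on both sides but reversing to return to the same chord tone — a neighbor tone. (Had it continued onward in the same direction it would be a passing tone instead.)

Neighbor tone.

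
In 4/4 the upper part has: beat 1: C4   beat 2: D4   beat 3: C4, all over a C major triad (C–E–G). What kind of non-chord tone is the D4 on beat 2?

Upper neighbor tone.

The harmony at that moment is C major triad (C, E, G); D4 is not a chord tone.
It is approached by step up from C4 and left by step down to C4.
Step away and step back to the same note — a neighbor tone (upper neighbor).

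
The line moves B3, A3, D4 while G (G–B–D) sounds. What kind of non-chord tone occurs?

A3 is an escape tone.

The harmony at that moment is G major triad (G, B, D); A3 is not a chord tone.
It is approached by step down from B3 and left by leap up to D4.
Step in, leap out — an escape tone.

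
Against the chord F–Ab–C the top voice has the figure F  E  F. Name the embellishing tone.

The harmony at that moment is F minor triad (F, Ab, C); E is not a chord tone.
It is approached by step down from F and left by step up to F.
Step away and step back to the same note — a neighbor tone (lower neighbor).

E is a neighbor tone.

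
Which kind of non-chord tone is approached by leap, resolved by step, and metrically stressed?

Approach: by leap. Departure: by step. Metric position: strong.
Leap in, step out, in a metrically strong position — an appoggiatura. (It is the mirror image of the escape tone, which steps in and leaps out from a weak position.)

Appoggiatura.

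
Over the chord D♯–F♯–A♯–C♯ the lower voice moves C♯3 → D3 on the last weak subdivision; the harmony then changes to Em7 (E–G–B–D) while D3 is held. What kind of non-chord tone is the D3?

D3 is an anticipation.

The harmony at that moment is D♯ minor seventh chord (D♯, F♯, A♯, C♯); D3 is not a chord tone.
It is approached by step up from C♯3 and then sustained as the same pitch into the next harmony.
Arriving early and becoming a chord tone when the harmony changes — an anticipation.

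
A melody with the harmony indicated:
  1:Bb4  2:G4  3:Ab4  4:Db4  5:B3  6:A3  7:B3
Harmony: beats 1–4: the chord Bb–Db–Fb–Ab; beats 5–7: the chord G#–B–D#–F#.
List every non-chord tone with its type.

The harmony at that moment is Bb half-diminished seventh chord (Bb, Db, Fb, Ab); G4 is not a chord tone.
It is approached by leap down from Bb4 and left by step up to Ab4.
Leap in, step out — an appoggiatura.
The harmony at that moment is G# minor seventh chord (G#, B, D#, F#); A3 is not a chord tone.
It is approached by step down from B3 and left by step up to B3.
Step away and step back to the same note — a neighbor tone (lower neighbor).

G4 (beat 2) — appoggiatura; A3 (beat 6) — neighbor tone.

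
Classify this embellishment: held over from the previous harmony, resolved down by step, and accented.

Suspension.

Approach: by preparation — the pitch is first a chord tone, then held (tied or repeated) while the harmony changes under it. Departure: down by step. Metric position: strong.
A prepared dissonance that resolves downward by step — a suspension. (The same figure resolving upward would be a retardation.)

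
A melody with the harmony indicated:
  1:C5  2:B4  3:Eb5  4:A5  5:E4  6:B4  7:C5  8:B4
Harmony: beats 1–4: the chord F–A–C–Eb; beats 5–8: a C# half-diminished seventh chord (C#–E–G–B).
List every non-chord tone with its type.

B4 (beat 2) — escape tone; C5 (beat 7) — neighbor tone.

The harmony at that moment is F dominant seventh chord (F, A, C, Eb); B4 is not a chord tone.
It is approached by step down from C5 and left by leap up to Eb5.
Step in, leap out — an escape tone.
The harmony at that moment is C# half-diminished seventh chord (C#, E, G, B); C5 is not a chord tone.
It is approached by step up from B4 and left by step down to B4.
Step away and step back to the same note — a neighbor tone (upper neighbor).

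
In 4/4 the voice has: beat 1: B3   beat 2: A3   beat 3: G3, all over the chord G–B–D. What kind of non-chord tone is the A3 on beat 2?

Passing tone.

The harmony at that moment is G major triad (G, B, D); A3 is not a chord tone.
It is approached by step down from B3 and left by step down to G3.
Step in, step out in the same direction — a passing tone.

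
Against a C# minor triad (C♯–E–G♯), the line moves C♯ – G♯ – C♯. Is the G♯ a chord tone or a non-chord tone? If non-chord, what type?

Chord tone (the fifth of C# minor triad).

C# minor triad contains C♯, E, G♯; G♯ is the fifth, so it is a chord tone.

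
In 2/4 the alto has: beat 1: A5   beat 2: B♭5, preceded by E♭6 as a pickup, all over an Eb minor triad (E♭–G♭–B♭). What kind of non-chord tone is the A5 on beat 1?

Appoggiatura.

The harmony at that moment is E♭ minor triad (E♭, G♭, B♭); A5 is not a chord tone.
It is approached by leap down from E♭6 and left by step up to B♭5.
Leap in, step out, metrically accented — an appoggiatura.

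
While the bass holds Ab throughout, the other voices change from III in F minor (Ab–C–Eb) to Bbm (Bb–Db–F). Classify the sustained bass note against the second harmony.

Pedal tone (pedal point).

The harmony at that moment is Bb minor triad (Bb, Db, F); Ab is not a chord tone.
It is held over (the same pitch as the preceding Ab) and then sustained as the same pitch into the next harmony.
Sustained through a change of harmony — a pedal tone.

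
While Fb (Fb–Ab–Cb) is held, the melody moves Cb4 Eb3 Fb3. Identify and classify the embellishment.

The harmony at that moment is Fb major triad (Fb, Ab, Cb); Eb3 is not a chord tone.
It is approached by leap down from Cb4 and left by step up to Fb3.
Leap in, step out — an appoggiatura.

Eb3 is an appoggiatura.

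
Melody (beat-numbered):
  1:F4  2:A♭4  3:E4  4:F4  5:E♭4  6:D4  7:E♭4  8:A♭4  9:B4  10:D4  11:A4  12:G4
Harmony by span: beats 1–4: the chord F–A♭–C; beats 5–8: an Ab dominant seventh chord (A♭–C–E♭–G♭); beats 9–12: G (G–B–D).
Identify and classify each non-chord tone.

The harmony at that moment is F minor triad (F, A♭, C); E4 is not a chord tone.
It is approached by leap down from A♭4 and left by step up to F4.
Leap in, step out — an appoggiatura.
The harmony at that moment is A♭ dominant seventh chord (A♭, C, E♭, G♭); D4 is not a chord tone.
It is approached by step down from E♭4 and left by step up to E♭4.
Step away and step back to the same note — a neighbor tone (lower neighbor).
The harmony at that moment is G major triad (G, B, D); A4 is not a chord tone.
It is approached by leap up from D4 and left by step down to G4.
Leap in, step out — an appoggiatura.

E4 (beat 3) — appoggiatura; D4 (beat 6) — neighbor tone; A4 (beat 11) — appoggiatura.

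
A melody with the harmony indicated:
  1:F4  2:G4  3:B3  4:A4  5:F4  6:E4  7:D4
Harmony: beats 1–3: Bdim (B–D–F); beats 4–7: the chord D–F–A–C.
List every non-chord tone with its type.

G4 (beat 2) — escape tone; E4 (beat 6) — passing tone.

The harmony at that moment is B diminished triad (B, D, F); G4 is not a chord tone.
It is approached by step up from F4 and left by leap down to B3.
Step in, leap out — an escape tone.
The harmony at that moment is D minor seventh chord (D, F, A, C); E4 is not a chord tone.
It is approached by step down from F4 and left by step down to D4.
Step in, step out in the same direction — a passing tone.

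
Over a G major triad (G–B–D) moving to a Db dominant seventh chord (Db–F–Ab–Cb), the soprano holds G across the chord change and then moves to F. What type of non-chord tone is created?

G is a suspension.

The harmony at that moment is Db dominant seventh chord (Db, F, Ab, Cb); G is not a chord tone.
It is held over (the same pitch as the preceding G) and left by step down to F.
Held over from the previous chord and resolving down by step — a suspension.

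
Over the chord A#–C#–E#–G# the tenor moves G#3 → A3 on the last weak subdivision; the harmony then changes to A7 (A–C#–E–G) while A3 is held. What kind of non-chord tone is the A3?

A3 is an anticipation.

The harmony at that moment is A# minor seventh chord (A#, C#, E#, G#); A3 is not a chord tone.
It is approached by step up from G#3 and then sustained as the same pitch into the next harmony.
Arriving early and becoming a chord tone when the harmony changes — an anticipation.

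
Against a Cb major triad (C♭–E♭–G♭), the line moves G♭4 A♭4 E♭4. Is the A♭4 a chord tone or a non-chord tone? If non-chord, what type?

Non-chord tone — an escape tone.

The harmony at that moment is C♭ major triad (C♭, E♭, G♭); A♭4 is not a chord tone.
It is approached by step up from G♭4 and left by leap down to E♭4.
Step in, leap out — an escape tone.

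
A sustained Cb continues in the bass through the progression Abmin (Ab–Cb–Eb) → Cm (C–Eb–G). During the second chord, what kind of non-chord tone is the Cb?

Pedal tone (pedal point).

The harmony at that moment is C minor triad (C, Eb, G); Cb is not a chord tone.
It is held over (the same pitch as the preceding Cb) and then sustained as the same pitch into the next harmony.
Sustained through a change of harmony — a pedal tone.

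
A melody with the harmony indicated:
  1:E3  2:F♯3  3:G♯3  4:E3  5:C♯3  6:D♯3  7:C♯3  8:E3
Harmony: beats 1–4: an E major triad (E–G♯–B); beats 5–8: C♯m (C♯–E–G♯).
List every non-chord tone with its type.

F♯3 (beat 2) — passing tone; D♯3 (beat 6) — neighbor tone.

The harmony at that moment is E major triad (E, G♯, B); F♯3 is not a chord tone.
It is approached by step up from E3 and left by step up to G♯3.
Step in, step out in the same direction — a passing tone.
The harmony at that moment is C♯ minor triad (C♯, E, G♯); D♯3 is not a chord tone.
It is approached by step up from C♯3 and left by step down to C♯3.
Step away and step back to the same note — a neighbor tone (upper neighbor).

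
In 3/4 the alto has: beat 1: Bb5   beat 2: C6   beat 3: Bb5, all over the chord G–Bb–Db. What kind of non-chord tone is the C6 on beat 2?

The harmony at that moment is G diminished triad (G, Bb, Db); C6 is not a chord tone.
It is approached by step up from Bb5 and left by step down to Bb5.
Step away and step back to the same note — a neighbor tone (upper neighbor).

Upper neighbor tone.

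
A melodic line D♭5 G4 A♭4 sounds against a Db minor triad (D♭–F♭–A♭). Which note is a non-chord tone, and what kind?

The harmony at that moment is D♭ minor triad (D♭, F♭, A♭); G4 is not a chord tone.
It is approached by leap down from D♭5 and left by step up to A♭4.
Leap in, step out — an appoggiatura.

G4 is an appoggiatura.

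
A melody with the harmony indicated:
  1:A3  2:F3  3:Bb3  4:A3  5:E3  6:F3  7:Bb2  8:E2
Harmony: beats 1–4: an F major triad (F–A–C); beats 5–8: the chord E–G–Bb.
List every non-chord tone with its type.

Bb3 (beat 3) — appoggiatura; F3 (beat 6) — escape tone.

The harmony at that moment is F major triad (F, A, C); Bb3 is not a chord tone.
It is approached by leap up from F3 and left by step down to A3.
Leap in, step out — an appoggiatura.
The harmony at that moment is E diminished triad (E, G, Bb); F3 is not a chord tone.
It is approached by step up from E3 and left by leap down to Bb2.
Step in, leap out — an escape tone.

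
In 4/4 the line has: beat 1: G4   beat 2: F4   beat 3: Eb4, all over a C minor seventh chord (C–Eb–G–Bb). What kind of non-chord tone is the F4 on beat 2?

Passing tone.

The harmony at that moment is C minor seventh chord (C, Eb, G, Bb); F4 is not a chord tone.
It is approached by step down from G4 and left by step down to Eb4.
Step in, step out in the same direction — a passing tone.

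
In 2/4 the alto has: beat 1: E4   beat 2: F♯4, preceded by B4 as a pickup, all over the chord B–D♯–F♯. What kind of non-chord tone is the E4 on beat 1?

The harmony at that moment is B major triad (B, D♯, F♯); E4 is not a chord tone.
It is approached by leap down from B4 and left by step up to F♯4.
Leap in, step out, metrically accented — an appoggiatura.

Appoggiatura.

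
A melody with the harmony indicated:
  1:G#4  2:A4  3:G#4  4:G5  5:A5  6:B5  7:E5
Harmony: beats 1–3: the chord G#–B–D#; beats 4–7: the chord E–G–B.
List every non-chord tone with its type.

The harmony at that moment is G# minor triad (G#, B, D#); A4 is not a chord tone.
It is approached by step up from G#4 and left by step down to G#4.
Step away and step back to the same note — a neighbor tone (upper neighbor).
The harmony at that moment is E minor triad (E, G, B); A5 is not a chord tone.
It is approached by step up from G5 and left by step up to B5.
Step in, step out in the same direction — a passing tone.

A4 (beat 2) — neighbor tone; A5 (beat 5) — passing tone.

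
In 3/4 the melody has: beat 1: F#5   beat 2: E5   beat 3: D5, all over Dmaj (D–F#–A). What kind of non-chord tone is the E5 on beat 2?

The harmony at that moment is D major triad (D, F#, A); E5 is not a chord tone.
It is approached by step down from F#5 and left by step down to D5.
Step in, step out in the same direction — a passing tone.

Passing tone.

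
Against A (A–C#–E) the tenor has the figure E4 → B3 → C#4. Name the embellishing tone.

The harmony at that moment is A major triad (A, C#, E); B3 is not a chord tone.
It is approached by leap down from E4 and left by step up to C#4.
Leap in, step out — an appoggiatura.

B3 is an appoggiatura.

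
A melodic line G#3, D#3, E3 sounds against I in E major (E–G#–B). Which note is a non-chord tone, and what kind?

The harmony at that moment is E major triad (E, G#, B); D#3 is not a chord tone.
It is approached by leap down from G#3 and left by step up to E3.
Leap in, step out — an appoggiatura.

D#3 is an appoggiatura.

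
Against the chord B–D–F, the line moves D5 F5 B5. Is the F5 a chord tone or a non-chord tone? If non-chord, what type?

B diminished triad contains B, D, F; F is the fifth, so it is a chord tone.

Chord tone (the fifth of B diminished triad).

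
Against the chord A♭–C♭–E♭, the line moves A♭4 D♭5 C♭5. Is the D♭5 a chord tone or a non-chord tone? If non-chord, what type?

Non-chord tone — an appoggiatura.

The harmony at that moment is A♭ minor triad (A♭, C♭, E♭); D♭5 is not a chord tone.
It is approached by leap up from A♭4 and left by step down to C♭5.
Leap in, step out — an appoggiatura.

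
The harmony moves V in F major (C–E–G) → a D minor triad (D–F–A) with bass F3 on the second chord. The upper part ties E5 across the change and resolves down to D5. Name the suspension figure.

7–6 suspension.

At the second chord the bass is F3. The suspended E5 lies a seventh above the bass; after resolving down by step to D5, the interval above the bass becomes a sixth.
Suspension figures are named by those two intervals: 7–6.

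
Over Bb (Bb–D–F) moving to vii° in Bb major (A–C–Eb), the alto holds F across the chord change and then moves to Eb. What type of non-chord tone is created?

The harmony at that moment is A diminished triad (A, C, Eb); F is not a chord tone.
It is held over (the same pitch as the preceding F) and left by step down to Eb.
Held over from the previous chord and resolving down by step — a suspension.

F is a suspension.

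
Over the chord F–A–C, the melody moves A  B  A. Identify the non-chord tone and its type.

The harmony at that moment is F major triad (F, A, C); B is not a chord tone.
It is approached by step up from A and left by step down to A.
Step away and step back to the same note — a neighbor tone (upper neighbor).

B is a neighbor tone.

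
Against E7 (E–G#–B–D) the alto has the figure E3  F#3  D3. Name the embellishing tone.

F#3 is an escape tone.

The harmony at that moment is E dominant seventh chord (E, G#, B, D); F#3 is not a chord tone.
It is approached by step up from E3 and left by leap down to D3.
Step in, leap out — an escape tone.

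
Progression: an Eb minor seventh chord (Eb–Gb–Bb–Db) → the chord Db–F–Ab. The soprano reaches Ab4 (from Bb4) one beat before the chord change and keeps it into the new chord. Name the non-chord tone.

The harmony at that moment is Eb minor seventh chord (Eb, Gb, Bb, Db); Ab4 is not a chord tone.
It is approached by step down from Bb4 and then sustained as the same pitch into the next harmony.
Arriving early and becoming a chord tone when the harmony changes — an anticipation.

Ab4 is an anticipation.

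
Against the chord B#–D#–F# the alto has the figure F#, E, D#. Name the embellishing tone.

The harmony at that moment is B# diminished triad (B#, D#, F#); E is not a chord tone.
It is approached by step down from F# and left by step down to D#.
Step in, step out in the same direction — a passing tone.

E is a passing tone.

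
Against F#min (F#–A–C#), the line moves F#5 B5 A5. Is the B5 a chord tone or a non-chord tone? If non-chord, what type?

The harmony at that moment is F# minor triad (F#, A, C#); B5 is not a chord tone.
It is approached by leap up from F#5 and left by step down to A5.
Leap in, step out — an appoggiatura.

Non-chord tone — an appoggiatura.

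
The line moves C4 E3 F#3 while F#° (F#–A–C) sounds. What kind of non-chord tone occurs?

The harmony at that moment is F# diminished triad (F#, A, C); E3 is not a chord tone.
It is approached by leap down from C4 and left by step up to F#3.
Leap in, step out — an appoggiatura.

E3 is an appoggiatura.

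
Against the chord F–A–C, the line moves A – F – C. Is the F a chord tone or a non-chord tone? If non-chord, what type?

Chord tone (the root of F major triad).

F major triad contains F, A, C; F is the root, so it is a chord tone.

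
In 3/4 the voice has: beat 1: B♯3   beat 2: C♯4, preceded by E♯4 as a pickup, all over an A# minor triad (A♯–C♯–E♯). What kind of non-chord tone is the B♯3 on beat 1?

Appoggiatura.

The harmony at that moment is A♯ minor triad (A♯, C♯, E♯); B♯3 is not a chord tone.
It is approached by leap down from E♯4 and left by step up to C♯4.
Leap in, step out, metrically accented — an appoggiatura.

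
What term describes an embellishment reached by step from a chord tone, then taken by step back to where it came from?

Neighbor tone.

Approach: by step. Departure: by step in the opposite direction, back to the starting pitch.
Stepwise on both sides but reversing to return to the same chord tone — a neighbor tone. (Had it continued onward in the same direction it would be a passing tone instead.)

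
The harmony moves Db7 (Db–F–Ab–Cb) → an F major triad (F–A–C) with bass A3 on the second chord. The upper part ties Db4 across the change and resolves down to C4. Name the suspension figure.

4–3 suspension.

At the second chord the bass is A3. The suspended Db4 lies a fourth above the bass; after resolving down by step to C4, the interval above the bass becomes a third.
Suspension figures are named by those two intervals: 4–3.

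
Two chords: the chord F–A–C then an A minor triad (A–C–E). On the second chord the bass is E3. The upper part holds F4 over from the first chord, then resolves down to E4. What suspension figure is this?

At the second chord the bass is E3. The suspended F4 lies a ninth above the bass; after resolving down by step to E4, the interval above the bass becomes an octave.
Suspension figures are named by those two intervals: 9–8.

9–8 suspension.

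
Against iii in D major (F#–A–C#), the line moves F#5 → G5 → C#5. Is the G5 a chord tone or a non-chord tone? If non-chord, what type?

The harmony at that moment is F# minor triad (F#, A, C#); G5 is not a chord tone.
It is approached by step up from F#5 and left by leap down to C#5.
Step in, leap out — an escape tone.

Non-chord tone — an escape tone.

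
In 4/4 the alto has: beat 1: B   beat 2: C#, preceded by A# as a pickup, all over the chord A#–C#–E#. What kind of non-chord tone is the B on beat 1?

Passing tone.

The harmony at that moment is A# minor triad (A#, C#, E#); B is not a chord tone.
It is approached by step up from A# and left by step up to C#.
Step in, step out in the same direction — a passing tone.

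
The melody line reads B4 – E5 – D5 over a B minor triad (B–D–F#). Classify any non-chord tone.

The harmony at that moment is B minor triad (B, D, F#); E5 is not a chord tone.
It is approached by leap up from B4 and left by step down to D5.
Leap in, step out — an appoggiatura.

E5 is an appoggiatura.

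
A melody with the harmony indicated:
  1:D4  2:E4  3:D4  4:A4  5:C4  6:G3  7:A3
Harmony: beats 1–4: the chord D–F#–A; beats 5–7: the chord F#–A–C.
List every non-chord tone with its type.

E4 (beat 2) — neighbor tone; G3 (beat 6) — appoggiatura.

The harmony at that moment is D major triad (D, F#, A); E4 is not a chord tone.
It is approached by step up from D4 and left by step down to D4.
Step away and step back to the same note — a neighbor tone (upper neighbor).
The harmony at that moment is F# diminished triad (F#, A, C); G3 is not a chord tone.
It is approached by leap down from C4 and left by step up to A3.
Leap in, step out — an appoggiatura.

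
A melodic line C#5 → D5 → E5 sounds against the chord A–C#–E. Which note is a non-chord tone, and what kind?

The harmony at that moment is A major triad (A, C#, E); D5 is not a chord tone.
It is approached by step up from C#5 and left by step up to E5.
Step in, step out in the same direction — a passing tone.

D5 is a passing tone.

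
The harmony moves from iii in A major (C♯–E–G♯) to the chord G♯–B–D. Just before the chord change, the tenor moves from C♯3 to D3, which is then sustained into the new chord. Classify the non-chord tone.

The harmony at that moment is C♯ minor triad (C♯, E, G♯); D3 is not a chord tone.
It is approached by step up from C♯3 and then sustained as the same pitch into the next harmony.
Arriving early and becoming a chord tone when the harmony changes — an anticipation.

D3 is an anticipation.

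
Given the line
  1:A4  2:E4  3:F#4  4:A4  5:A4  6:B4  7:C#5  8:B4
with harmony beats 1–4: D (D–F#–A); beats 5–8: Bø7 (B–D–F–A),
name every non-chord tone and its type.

The harmony at that moment is D major triad (D, F#, A); E4 is not a chord tone.
It is approached by leap down from A4 and left by step up to F#4.
Leap in, step out — an appoggiatura.
The harmony at that moment is B half-diminished seventh chord (B, D, F, A); C#5 is not a chord tone.
It is approached by step up from B4 and left by step down to B4.
Step away and step back to the same note — a neighbor tone (upper neighbor).

E4 (beat 2) — appoggiatura; C#5 (beat 7) — neighbor tone.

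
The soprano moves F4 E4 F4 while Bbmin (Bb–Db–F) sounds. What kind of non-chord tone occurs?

E4 is a neighbor tone.

The harmony at that moment is Bb minor triad (Bb, Db, F); E4 is not a chord tone.
It is approached by step down from F4 and left by step up to F4.
Step away and step back to the same note — a neighbor tone (lower neighbor).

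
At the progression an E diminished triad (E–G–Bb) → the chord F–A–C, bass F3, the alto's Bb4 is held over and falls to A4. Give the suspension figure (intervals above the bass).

4–3 suspension.

At the second chord the bass is F3. The suspended Bb4 lies a fourth above the bass; after resolving down by step to A4, the interval above the bass becomes a third.
Suspension figures are named by those two intervals: 4–3.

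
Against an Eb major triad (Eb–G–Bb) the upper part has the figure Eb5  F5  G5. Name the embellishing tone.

The harmony at that moment is Eb major triad (Eb, G, Bb); F5 is not a chord tone.
It is approached by step up from Eb5 and left by step up to G5.
Step in, step out in the same direction — a passing tone.

F5 is a passing tone.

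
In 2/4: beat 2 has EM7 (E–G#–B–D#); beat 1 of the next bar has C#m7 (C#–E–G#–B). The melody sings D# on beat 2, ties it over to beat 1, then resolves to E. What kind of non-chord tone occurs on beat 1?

Retardation.

The harmony at that moment is C# minor seventh chord (C#, E, G#, B); D# is not a chord tone.
It is held over (the same pitch as the preceding D#) and left by step up to E.
Held over from the previous chord and resolving up by step — a retardation.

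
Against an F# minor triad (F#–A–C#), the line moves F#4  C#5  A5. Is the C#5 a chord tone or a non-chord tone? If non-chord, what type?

Chord tone (the fifth of F# minor triad).

F# minor triad contains F#, A, C#; C# is the fifth, so it is a chord tone.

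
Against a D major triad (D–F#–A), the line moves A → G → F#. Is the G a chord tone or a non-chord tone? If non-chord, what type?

Non-chord tone — a passing tone.

The harmony at that moment is D major triad (D, F#, A); G is not a chord tone.
It is approached by step down from A and left by step down to F#.
Step in, step out in the same direction — a passing tone.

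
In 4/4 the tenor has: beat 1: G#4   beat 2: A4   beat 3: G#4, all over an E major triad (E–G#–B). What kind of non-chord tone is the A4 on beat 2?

The harmony at that moment is E major triad (E, G#, B); A4 is not a chord tone.
It is approached by step up from G#4 and left by step down to G#4.
Step away and step back to the same note — a neighbor tone (upper neighbor).

Upper neighbor tone.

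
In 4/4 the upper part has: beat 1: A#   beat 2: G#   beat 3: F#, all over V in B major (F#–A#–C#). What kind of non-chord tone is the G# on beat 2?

Passing tone.

The harmony at that moment is F# major triad (F#, A#, C#); G# is not a chord tone.
It is approached by step down from A# and left by step down to F#.
Step in, step out in the same direction — a passing tone.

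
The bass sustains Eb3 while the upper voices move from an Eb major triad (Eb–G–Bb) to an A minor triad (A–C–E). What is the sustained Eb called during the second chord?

Pedal tone (pedal point).

The harmony at that moment is A minor triad (A, C, E); Eb3 is not a chord tone.
It is held over (the same pitch as the preceding Eb3) and then sustained as the same pitch into the next harmony.
Sustained through a change of harmony — a pedal tone.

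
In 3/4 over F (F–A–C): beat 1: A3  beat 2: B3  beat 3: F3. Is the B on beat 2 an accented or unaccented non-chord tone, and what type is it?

Unaccented escape tone.

The harmony at that moment is F major triad (F, A, C); B3 is not a chord tone.
It is approached by step up from A3 and left by leap down to F3.
Step in, leap out — an escape tone.
It falls on a weak beat, so it is unaccented.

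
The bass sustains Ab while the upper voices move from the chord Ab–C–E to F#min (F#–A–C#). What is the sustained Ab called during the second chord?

The harmony at that moment is F# minor triad (F#, A, C#); Ab is not a chord tone.
It is held over (the same pitch as the preceding Ab) and then sustained as the same pitch into the next harmony.
Sustained through a change of harmony — a pedal tone.

Pedal tone (pedal point).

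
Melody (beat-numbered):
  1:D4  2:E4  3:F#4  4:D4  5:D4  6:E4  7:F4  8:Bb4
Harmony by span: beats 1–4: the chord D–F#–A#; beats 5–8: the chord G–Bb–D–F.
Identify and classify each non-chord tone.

E4 (beat 2) — passing tone; E4 (beat 6) — passing tone.

The harmony at that moment is D augmented triad (D, F#, A#); E4 is not a chord tone.
It is approached by step up from D4 and left by step up to F#4.
Step in, step out in the same direction — a passing tone.
The harmony at that moment is G minor seventh chord (G, Bb, D, F); E4 is not a chord tone.
It is approached by step up from D4 and left by step up to F4.
Step in, step out in the same direction — a passing tone.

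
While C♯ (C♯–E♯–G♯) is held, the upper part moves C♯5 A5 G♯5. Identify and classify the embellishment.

The harmony at that moment is C♯ major triad (C♯, E♯, G♯); A5 is not a chord tone.
It is approached by leap up from C♯5 and left by step down to G♯5.
Leap in, step out — an appoggiatura.

A5 is an appoggiatura.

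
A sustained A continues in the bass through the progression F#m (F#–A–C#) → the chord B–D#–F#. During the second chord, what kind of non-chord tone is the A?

The harmony at that moment is B major triad (B, D#, F#); A is not a chord tone.
It is held over (the same pitch as the preceding A) and then sustained as the same pitch into the next harmony.
Sustained through a change of harmony — a pedal tone.

Pedal tone (pedal point).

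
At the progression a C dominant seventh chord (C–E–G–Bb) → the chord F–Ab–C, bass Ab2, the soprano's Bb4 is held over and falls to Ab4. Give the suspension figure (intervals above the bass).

9–8 suspension.

At the second chord the bass is Ab2. The suspended Bb4 lies a ninth above the bass; after resolving down by step to Ab4, the interval above the bass becomes an octave.
Suspension figures are named by those two intervals: 9–8.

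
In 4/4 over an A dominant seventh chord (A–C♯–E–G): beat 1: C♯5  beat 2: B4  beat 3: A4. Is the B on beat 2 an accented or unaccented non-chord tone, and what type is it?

Unaccented passing tone.

The harmony at that moment is A dominant seventh chord (A, C♯, E, G); B4 is not a chord tone.
It is approached by step down from C♯5 and left by step down to A4.
Step in, step out in the same direction — a passing tone.
It falls on a weak beat, so it is unaccented.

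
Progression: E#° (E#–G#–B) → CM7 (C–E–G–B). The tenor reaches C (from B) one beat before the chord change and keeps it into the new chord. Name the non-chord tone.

C is an anticipation.

The harmony at that moment is E# diminished triad (E#, G#, B); C is not a chord tone.
It is approached by step up from B and then sustained as the same pitch into the next harmony.
Arriving early and becoming a chord tone when the harmony changes — an anticipation.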